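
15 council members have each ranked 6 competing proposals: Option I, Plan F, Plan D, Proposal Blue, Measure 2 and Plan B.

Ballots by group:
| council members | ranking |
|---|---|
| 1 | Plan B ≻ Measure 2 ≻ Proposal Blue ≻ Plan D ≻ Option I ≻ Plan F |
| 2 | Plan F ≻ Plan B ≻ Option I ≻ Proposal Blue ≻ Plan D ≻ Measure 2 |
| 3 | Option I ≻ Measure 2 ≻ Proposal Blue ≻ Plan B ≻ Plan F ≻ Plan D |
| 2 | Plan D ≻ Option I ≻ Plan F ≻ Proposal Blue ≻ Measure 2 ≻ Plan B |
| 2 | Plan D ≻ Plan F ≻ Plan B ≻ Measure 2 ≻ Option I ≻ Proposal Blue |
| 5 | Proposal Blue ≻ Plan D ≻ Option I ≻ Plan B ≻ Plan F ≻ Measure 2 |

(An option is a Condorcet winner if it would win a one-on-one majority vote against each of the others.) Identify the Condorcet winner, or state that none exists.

Head-to-head results (15 council members):
Option I vs Plan F: Option I wins 11–4.
Option I vs Plan D: Plan D, 10–5.
Option I vs Proposal Blue: Option I, 9–6.
Option I vs Measure 2: Option I wins 12–3.
Option I–Plan B: Option I 10–5.
Plan F–Plan D: Plan D 10–5.
Plan F vs Proposal Blue: Proposal Blue wins 9–6.
Plan F vs Measure 2: Plan F wins 11–4.
Plan F–Plan B: Plan B 9–6.
Plan D–Proposal Blue: Proposal Blue 11–4.
Plan D vs Measure 2: Plan D, 11–4.
Plan D vs Plan B: Plan D, 9–6.
Proposal Blue–Measure 2: Proposal Blue 9–6.
Proposal Blue–Plan B: Proposal Blue 10–5.
Measure 2 vs Plan B: Plan B, 10–5.
Each option drops at least one matchup (Option I loses to Plan D; Plan F loses to Option I; Plan D loses to Proposal Blue; Proposal Blue loses to Option I; Measure 2 loses to Option I; Plan B loses to Option I); the cycle Option I → Proposal Blue → Plan D → Option I rules out a Condorcet winner.

none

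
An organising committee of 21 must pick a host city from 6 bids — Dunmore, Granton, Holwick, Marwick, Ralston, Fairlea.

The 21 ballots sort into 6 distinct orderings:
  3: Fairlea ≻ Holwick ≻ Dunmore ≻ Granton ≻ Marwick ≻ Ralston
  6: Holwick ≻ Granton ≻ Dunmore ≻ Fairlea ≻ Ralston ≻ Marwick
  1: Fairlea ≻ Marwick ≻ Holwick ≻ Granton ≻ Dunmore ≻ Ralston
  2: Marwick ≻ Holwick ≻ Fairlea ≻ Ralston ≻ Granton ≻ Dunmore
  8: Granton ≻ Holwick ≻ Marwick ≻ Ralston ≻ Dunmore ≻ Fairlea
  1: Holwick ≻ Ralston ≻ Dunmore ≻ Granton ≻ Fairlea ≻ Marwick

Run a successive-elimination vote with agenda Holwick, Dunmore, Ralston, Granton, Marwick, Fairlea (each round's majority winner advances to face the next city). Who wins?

Round 1: Holwick vs Dunmore — 21–0, Holwick advances.
Round 2: Holwick vs Ralston — 21–0, Holwick advances.
Round 3: Holwick vs Granton — 13–8, Holwick advances.
Round 4: Holwick vs Marwick — 18–3, Holwick advances.
Round 5: Holwick vs Fairlea — 17–4, Holwick advances.
Holwick survives the agenda.

Holwick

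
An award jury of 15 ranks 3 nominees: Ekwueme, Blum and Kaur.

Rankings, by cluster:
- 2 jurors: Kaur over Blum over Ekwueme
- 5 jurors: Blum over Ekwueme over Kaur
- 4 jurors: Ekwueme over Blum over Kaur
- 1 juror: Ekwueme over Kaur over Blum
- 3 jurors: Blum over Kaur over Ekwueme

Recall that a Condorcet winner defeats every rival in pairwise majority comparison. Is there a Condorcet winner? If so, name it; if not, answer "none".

Blum

Check each pair by majority over 15 ballots:
Ekwueme vs Blum: Ekwueme preferred on 4+1 = 5 ballots; Blum wins 10–5.
Ekwueme vs Kaur: 5+4+1 = 10 for Ekwueme, 5 for Kaur — Ekwueme by 10–5.
Blum vs Kaur: Blum is ranked higher on 5+4+3 = 12 ballots, Kaur on 3. Blum wins 12–3.
Blum defeats every rival head-to-head and is the Condorcet winner.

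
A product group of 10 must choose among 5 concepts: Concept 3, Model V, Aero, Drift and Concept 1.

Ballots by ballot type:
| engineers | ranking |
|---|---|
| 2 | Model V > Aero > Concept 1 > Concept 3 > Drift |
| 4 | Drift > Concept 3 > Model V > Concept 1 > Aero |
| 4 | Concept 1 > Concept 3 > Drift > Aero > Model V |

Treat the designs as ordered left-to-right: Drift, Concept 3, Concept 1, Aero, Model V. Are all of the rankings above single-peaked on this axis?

no

Axis positions: Drift=1, Concept 3=2, Concept 1=3, Aero=4, Model V=5.
Ballot type 1 (peak Model V at position 5): ranking walks positions 5-4-3-2-1, expanding outward from the peak — single-peaked.
Ballot type 2: ranking walks positions 1-2-5-3-4; Model V is ranked above Concept 1 even though Concept 1 lies between Model V and the peak Drift on the axis — preferences dip and rise again. Not single-peaked.
Ballot type 3 (peak Concept 1 at position 3): ranking walks positions 3-2-1-4-5, expanding outward from the peak — single-peaked.
Ballot type 2 violates single-peakedness, so the profile is not single-peaked on this axis.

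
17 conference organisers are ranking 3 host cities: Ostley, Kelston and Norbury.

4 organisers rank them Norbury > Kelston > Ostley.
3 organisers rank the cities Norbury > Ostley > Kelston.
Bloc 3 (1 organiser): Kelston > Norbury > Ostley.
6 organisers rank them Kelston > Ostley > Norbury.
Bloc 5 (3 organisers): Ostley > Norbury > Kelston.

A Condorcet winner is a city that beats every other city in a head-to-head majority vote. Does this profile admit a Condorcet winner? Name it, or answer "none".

none

Check each pair by majority over 17 ballots:
Ostley vs Kelston: Kelston wins 11–6.
Ostley vs Norbury: 6+3 = 9 for Ostley, 8 for Norbury — Ostley by 9–8.
Kelston vs Norbury: 7 to 10, Norbury.
Each city drops at least one matchup (Ostley loses to Kelston; Kelston loses to Norbury; Norbury loses to Ostley); the cycle Ostley beats Norbury beats Kelston beats Ostley rules out a Condorcet winner.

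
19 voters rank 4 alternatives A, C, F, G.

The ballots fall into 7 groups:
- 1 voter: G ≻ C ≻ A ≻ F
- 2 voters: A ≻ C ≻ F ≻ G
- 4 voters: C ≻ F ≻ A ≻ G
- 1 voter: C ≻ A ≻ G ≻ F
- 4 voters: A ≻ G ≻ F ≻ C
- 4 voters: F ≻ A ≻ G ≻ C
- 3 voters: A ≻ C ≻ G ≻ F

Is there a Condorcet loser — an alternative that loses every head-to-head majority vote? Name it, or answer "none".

G

Head-to-head results (19 voters):
A vs C: A wins 13–6.
A vs F: A, 11–8.
A vs G: A preferred on 2+4+1+4+4+3 = 18 ballots; A wins 18–1.
C vs F: 11 to 8, C.
C vs G: 2+4+1+3 = 10 for C, 9 for G — C by 10–9.
F vs G: F wins 10–9.
G loses to every other alternative — it is the Condorcet loser.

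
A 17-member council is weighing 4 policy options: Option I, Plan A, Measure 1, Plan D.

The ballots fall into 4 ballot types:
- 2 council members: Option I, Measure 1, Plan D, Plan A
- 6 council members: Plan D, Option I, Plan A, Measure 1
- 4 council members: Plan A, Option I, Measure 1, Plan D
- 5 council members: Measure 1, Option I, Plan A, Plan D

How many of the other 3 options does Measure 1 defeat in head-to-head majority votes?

1

Measure 1 against each rival (17 council members):
Measure 1 vs Option I: Option I wins 12–5.
Measure 1 vs Plan A: Plan A, 10–7.
Measure 1 vs Plan D: Measure 1 wins 11–6.
Measure 1 beats Plan D; loses to Option I, Plan A — 1 pairwise win.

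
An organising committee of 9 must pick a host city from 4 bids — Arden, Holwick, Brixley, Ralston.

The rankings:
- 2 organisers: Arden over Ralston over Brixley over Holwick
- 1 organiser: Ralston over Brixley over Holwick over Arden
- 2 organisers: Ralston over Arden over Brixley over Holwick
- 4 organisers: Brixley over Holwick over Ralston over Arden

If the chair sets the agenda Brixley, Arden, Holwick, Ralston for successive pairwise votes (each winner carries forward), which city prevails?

Round 1: Brixley vs Arden — 5–4, Brixley advances.
Round 2: Brixley vs Holwick — 9–0, Brixley advances.
Round 3: Brixley vs Ralston — 4–5, Ralston advances.
The agenda winner is Ralston.

Ralston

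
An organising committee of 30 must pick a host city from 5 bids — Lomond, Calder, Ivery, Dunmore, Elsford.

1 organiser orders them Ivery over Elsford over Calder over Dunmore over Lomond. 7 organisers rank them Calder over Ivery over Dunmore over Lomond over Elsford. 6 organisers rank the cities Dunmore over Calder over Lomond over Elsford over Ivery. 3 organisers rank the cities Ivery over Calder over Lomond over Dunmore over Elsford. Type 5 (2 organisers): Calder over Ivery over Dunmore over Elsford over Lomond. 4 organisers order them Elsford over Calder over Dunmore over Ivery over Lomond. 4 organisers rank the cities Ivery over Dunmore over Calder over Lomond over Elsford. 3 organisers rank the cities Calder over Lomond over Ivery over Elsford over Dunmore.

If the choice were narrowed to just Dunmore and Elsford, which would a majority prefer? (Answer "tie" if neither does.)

Dunmore

Ballots ranking Dunmore above Elsford: 7 + 6 + 3 + 2 + 4 = 22.
Ballots ranking Elsford above Dunmore: 30 − 22 = 8.
Dunmore wins the head-to-head 22–8.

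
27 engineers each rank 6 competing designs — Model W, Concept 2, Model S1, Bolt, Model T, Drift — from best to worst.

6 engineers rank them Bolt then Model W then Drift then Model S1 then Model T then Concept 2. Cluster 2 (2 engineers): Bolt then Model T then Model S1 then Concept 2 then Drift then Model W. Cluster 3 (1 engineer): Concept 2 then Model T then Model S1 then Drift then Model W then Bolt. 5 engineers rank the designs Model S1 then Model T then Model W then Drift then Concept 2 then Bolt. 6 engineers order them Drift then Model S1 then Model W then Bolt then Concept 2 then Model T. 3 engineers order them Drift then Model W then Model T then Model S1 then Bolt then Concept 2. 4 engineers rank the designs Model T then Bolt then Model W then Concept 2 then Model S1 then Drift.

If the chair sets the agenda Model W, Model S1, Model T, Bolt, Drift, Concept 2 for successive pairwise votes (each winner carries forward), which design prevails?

Drift

Round 1: Model W vs Model S1 — 13–14, Model S1 advances.
Round 2: Model S1 vs Model T — 17–10, Model S1 advances.
Round 3: Model S1 vs Bolt — 15–12, Model S1 advances.
Round 4: Model S1 vs Drift — 12–15, Drift advances.
Round 5: Drift vs Concept 2 — 20–7, Drift advances.
The agenda winner is Drift.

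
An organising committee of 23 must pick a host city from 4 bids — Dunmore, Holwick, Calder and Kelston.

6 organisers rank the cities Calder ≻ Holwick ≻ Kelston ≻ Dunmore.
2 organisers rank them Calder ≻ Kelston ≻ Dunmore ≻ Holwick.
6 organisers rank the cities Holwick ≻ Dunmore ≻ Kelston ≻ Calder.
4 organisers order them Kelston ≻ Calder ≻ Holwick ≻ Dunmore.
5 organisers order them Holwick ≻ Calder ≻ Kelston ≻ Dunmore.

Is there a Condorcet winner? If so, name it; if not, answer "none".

Head-to-head results (23 organisers):
Dunmore vs Holwick: Holwick, 21–2.
Dunmore vs Calder: Calder, 17–6.
Dunmore vs Kelston: Kelston, 17–6.
Holwick vs Calder: Calder wins 12–11.
Holwick vs Kelston: Holwick, 17–6.
Calder–Kelston: Calder 13–10.
Calder wins every pairwise contest, so Calder is the Condorcet winner.

Calder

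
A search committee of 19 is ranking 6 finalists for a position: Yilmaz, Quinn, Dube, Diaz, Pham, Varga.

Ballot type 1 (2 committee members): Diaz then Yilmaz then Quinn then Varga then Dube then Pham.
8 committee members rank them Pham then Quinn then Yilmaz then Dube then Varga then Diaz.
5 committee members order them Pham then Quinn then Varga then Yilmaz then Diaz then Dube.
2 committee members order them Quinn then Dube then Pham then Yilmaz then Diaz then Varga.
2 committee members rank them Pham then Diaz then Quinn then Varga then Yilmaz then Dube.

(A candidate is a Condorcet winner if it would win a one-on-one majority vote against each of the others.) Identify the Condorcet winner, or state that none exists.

Pairwise majorities:
Yilmaz vs Quinn: Quinn wins 17–2.
Yilmaz–Dube: Yilmaz 17–2.
Yilmaz–Diaz: Yilmaz 15–4.
Yilmaz vs Pham: Pham, 17–2.
Yilmaz vs Varga: 12 to 7, Yilmaz.
Quinn–Dube: Quinn 19–0.
Quinn vs Diaz: 15 to 4, Quinn.
Quinn vs Pham: Quinn preferred on 2+2 = 4 ballots; Pham wins 15–4.
Quinn vs Varga: Quinn is ranked higher on 2+8+5+2+2 = 19 ballots, Varga on 0. Quinn wins 19–0.
Dube vs Diaz: 8+2 = 10 for Dube, 9 for Diaz — Dube by 10–9.
Dube vs Pham: 2+2 = 4 for Dube, 15 for Pham — Pham by 15–4.
Dube vs Varga: 8+2 = 10 for Dube, 9 for Varga — Dube by 10–9.
Diaz vs Pham: Pham, 17–2.
Diaz–Varga: Varga 13–6.
Pham–Varga: Pham 17–2.
Pham defeats every rival head-to-head and is the Condorcet winner.

Pham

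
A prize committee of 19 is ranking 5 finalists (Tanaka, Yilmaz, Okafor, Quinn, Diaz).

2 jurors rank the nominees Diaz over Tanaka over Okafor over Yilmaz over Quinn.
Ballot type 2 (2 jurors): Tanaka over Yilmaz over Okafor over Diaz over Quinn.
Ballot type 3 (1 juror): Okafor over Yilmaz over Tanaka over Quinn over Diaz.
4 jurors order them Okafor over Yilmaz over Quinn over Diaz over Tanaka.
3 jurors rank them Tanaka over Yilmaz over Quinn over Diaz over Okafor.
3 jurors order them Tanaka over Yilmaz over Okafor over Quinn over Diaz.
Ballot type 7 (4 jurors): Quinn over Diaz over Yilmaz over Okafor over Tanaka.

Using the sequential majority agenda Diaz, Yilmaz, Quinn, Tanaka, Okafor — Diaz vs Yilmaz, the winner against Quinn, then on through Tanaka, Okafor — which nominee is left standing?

Round 1: Diaz vs Yilmaz — 6–13, Yilmaz advances.
Round 2: Yilmaz vs Quinn — 15–4, Yilmaz advances.
Round 3: Yilmaz vs Tanaka — 9–10, Tanaka advances.
Round 4: Tanaka vs Okafor — 10–9, Tanaka advances.
The agenda winner is Tanaka.

Tanaka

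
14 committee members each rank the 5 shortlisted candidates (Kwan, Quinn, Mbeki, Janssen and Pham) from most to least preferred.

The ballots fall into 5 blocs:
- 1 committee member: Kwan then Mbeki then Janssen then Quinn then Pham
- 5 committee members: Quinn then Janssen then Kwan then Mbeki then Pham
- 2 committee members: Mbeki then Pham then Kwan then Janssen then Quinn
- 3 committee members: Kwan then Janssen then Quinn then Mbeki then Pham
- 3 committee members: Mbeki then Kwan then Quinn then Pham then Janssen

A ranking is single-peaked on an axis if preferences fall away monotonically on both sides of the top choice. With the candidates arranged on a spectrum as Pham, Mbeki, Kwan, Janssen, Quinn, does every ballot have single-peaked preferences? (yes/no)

no

Axis positions: Pham=1, Mbeki=2, Kwan=3, Janssen=4, Quinn=5.
Bloc 1 (peak Kwan at position 3): ranking walks positions 3-2-4-5-1, expanding outward from the peak — single-peaked.
Bloc 2 (peak Quinn at position 5): ranking walks positions 5-4-3-2-1, expanding outward from the peak — single-peaked.
Bloc 3 (peak Mbeki at position 2): ranking walks positions 2-1-3-4-5, expanding outward from the peak — single-peaked.
Bloc 4 (peak Kwan at position 3): ranking walks positions 3-4-5-2-1, expanding outward from the peak — single-peaked.
Bloc 5: ranking walks positions 2-3-5-1-4; Quinn is ranked above Janssen even though Janssen lies between Quinn and the peak Mbeki on the axis — preferences dip and rise again. Not single-peaked.
Bloc 5 violates single-peakedness, so the profile is not single-peaked on this axis.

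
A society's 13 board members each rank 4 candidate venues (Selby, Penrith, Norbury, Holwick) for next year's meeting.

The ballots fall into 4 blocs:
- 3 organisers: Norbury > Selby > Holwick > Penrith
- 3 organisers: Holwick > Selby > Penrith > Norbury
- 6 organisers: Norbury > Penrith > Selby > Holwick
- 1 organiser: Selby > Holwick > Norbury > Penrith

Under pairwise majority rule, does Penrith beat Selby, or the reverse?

Ballots ranking Penrith above Selby: 6.
Ballots ranking Selby above Penrith: 13 − 6 = 7.
Selby wins the head-to-head 7–6.

Selby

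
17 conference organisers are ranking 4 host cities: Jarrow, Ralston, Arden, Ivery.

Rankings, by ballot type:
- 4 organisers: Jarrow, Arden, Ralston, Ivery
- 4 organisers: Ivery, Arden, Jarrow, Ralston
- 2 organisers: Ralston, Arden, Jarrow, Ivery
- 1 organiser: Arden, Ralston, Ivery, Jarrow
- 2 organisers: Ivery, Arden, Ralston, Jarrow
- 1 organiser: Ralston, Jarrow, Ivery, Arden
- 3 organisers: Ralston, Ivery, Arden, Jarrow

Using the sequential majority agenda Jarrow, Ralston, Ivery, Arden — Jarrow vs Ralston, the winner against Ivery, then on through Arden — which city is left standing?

Arden

Round 1: Jarrow vs Ralston — 8–9, Ralston advances.
Round 2: Ralston vs Ivery — 11–6, Ralston advances.
Round 3: Ralston vs Arden — 6–11, Arden advances.
The agenda winner is Arden.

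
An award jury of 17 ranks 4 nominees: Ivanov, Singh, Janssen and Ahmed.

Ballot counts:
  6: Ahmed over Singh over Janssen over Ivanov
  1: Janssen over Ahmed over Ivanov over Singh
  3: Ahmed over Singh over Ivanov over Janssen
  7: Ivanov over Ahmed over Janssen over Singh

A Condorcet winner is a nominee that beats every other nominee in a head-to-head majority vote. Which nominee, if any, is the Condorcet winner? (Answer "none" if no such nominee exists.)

Ahmed

Head-to-head results (17 jurors):
Ivanov–Singh: Singh 9–8.
Ivanov vs Janssen: Ivanov, 10–7.
Ivanov vs Ahmed: Ahmed wins 10–7.
Singh–Janssen: Singh 9–8.
Singh–Ahmed: Ahmed 17–0.
Janssen vs Ahmed: Ahmed, 16–1.
Ahmed beats each of Ivanov, Singh, Janssen — Ahmed is the Condorcet winner.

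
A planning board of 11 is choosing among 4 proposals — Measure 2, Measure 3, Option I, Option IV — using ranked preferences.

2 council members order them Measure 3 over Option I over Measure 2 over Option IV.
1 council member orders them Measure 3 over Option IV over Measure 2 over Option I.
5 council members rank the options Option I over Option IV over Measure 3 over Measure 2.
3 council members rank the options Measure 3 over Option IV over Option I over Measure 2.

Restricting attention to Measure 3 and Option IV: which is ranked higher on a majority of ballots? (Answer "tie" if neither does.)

Ballots ranking Measure 3 above Option IV: 2 + 1 + 3 = 6.
Ballots ranking Option IV above Measure 3: 11 − 6 = 5.
Measure 3 wins the head-to-head 6–5.

Measure 3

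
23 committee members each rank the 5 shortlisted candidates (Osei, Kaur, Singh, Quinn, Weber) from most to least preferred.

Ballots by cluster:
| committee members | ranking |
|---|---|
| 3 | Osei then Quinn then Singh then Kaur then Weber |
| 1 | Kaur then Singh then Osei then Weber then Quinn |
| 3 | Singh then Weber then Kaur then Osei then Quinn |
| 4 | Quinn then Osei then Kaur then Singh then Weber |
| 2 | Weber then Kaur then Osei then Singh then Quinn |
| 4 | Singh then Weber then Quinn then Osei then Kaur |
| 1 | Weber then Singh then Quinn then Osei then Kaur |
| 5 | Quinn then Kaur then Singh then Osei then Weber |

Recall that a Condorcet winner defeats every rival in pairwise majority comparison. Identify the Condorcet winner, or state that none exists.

Quinn

Check each pair by majority over 23 ballots:
Osei vs Kaur: 3+4+4+1 = 12 for Osei, 11 for Kaur — Osei by 12–11.
Osei vs Singh: Osei preferred on 3+4+2 = 9 ballots; Singh wins 14–9.
Osei vs Quinn: Osei is ranked higher on 3+1+3+2 = 9 ballots, Quinn on 14. Quinn wins 14–9.
Osei vs Weber: 3+1+4+5 = 13 for Osei, 10 for Weber — Osei by 13–10.
Kaur vs Singh: Kaur is ranked higher on 1+4+2+5 = 12 ballots, Singh on 11. Kaur wins 12–11.
Kaur vs Quinn: 1+3+2 = 6 for Kaur, 17 for Quinn — Quinn by 17–6.
Kaur vs Weber: 3+1+4+5 = 13 for Kaur, 10 for Weber — Kaur by 13–10.
Singh vs Quinn: Singh preferred on 1+3+2+4+1 = 11 ballots; Quinn wins 12–11.
Singh vs Weber: Singh preferred on 3+1+3+4+4+5 = 20 ballots; Singh wins 20–3.
Quinn vs Weber: 3+4+5 = 12 for Quinn, 11 for Weber — Quinn by 12–11.
Quinn wins every pairwise contest, so Quinn is the Condorcet winner.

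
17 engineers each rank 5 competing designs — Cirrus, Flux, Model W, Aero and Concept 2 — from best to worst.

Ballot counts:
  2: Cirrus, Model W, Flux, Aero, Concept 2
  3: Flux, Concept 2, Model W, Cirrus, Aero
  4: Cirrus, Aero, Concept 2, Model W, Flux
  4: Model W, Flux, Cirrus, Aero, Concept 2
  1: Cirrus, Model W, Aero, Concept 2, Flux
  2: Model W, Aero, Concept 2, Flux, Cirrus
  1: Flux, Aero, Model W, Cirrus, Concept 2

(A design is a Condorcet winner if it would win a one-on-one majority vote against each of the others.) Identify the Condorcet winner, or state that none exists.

Model W

Check each pair by majority over 17 ballots:
Cirrus vs Flux: 7 to 10, Flux.
Cirrus vs Model W: 2+4+1 = 7 for Cirrus, 10 for Model W — Model W by 10–7.
Cirrus vs Aero: Cirrus is ranked higher on 2+3+4+4+1 = 14 ballots, Aero on 3. Cirrus wins 14–3.
Cirrus vs Concept 2: 12 to 5, Cirrus.
Flux vs Model W: Flux is ranked higher on 3+1 = 4 ballots, Model W on 13. Model W wins 13–4.
Flux vs Aero: Flux is ranked higher on 2+3+4+1 = 10 ballots, Aero on 7. Flux wins 10–7.
Flux vs Concept 2: Flux preferred on 2+3+4+1 = 10 ballots; Flux wins 10–7.
Model W vs Aero: 12 to 5, Model W.
Model W vs Concept 2: Model W preferred on 2+4+1+2+1 = 10 ballots; Model W wins 10–7.
Aero vs Concept 2: 14 to 3, Aero.
Only Model W has no losses; Model W is the Condorcet winner.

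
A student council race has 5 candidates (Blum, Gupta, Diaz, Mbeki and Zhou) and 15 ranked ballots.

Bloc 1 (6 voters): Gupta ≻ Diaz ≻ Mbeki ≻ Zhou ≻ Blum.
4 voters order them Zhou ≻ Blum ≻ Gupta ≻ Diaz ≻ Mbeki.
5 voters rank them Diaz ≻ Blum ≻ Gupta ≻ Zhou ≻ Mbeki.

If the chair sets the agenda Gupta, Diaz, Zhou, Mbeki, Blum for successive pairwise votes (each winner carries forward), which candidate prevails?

Blum

Round 1: Gupta vs Diaz — 10–5, Gupta advances.
Round 2: Gupta vs Zhou — 11–4, Gupta advances.
Round 3: Gupta vs Mbeki — 15–0, Gupta advances.
Round 4: Gupta vs Blum — 6–9, Blum advances.
The agenda winner is Blum.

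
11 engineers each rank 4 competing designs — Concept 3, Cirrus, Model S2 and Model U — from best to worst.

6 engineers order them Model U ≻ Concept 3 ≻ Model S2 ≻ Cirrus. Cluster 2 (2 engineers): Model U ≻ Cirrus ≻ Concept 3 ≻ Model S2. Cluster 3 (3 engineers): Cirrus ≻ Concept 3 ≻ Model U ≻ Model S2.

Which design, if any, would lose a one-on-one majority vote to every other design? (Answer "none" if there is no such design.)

Head-to-head results (11 engineers):
Concept 3–Cirrus: Concept 3 6–5.
Concept 3 vs Model S2: 6+2+3 = 11 for Concept 3, 0 for Model S2 — Concept 3 by 11–0.
Concept 3 vs Model U: Concept 3 preferred on 3 ballots; Model U wins 8–3.
Cirrus vs Model S2: Cirrus preferred on 2+3 = 5 ballots; Model S2 wins 6–5.
Cirrus vs Model U: 3 to 8, Model U.
Model S2 vs Model U: Model S2 preferred on 0 ballots; Model U wins 11–0.
Only Cirrus has no wins; Cirrus is the Condorcet loser.

Cirrus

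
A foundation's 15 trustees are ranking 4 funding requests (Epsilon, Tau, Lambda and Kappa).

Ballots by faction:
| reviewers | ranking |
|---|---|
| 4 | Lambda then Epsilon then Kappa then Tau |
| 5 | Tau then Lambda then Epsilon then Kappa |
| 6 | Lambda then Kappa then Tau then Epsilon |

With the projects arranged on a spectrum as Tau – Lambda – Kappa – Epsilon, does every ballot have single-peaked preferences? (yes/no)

no

Axis positions: Tau=1, Lambda=2, Kappa=3, Epsilon=4.
Faction 1: ranking walks positions 2-4-3-1; Epsilon is ranked above Kappa even though Kappa lies between Epsilon and the peak Lambda on the axis — preferences dip and rise again. Not single-peaked.
Faction 2: ranking walks positions 1-2-4-3; Epsilon is ranked above Kappa even though Kappa lies between Epsilon and the peak Tau on the axis — preferences dip and rise again. Not single-peaked.
Faction 3 (peak Lambda at position 2): ranking walks positions 2-3-1-4, expanding outward from the peak — single-peaked.
Faction 1 violates single-peakedness, so the profile is not single-peaked on this axis.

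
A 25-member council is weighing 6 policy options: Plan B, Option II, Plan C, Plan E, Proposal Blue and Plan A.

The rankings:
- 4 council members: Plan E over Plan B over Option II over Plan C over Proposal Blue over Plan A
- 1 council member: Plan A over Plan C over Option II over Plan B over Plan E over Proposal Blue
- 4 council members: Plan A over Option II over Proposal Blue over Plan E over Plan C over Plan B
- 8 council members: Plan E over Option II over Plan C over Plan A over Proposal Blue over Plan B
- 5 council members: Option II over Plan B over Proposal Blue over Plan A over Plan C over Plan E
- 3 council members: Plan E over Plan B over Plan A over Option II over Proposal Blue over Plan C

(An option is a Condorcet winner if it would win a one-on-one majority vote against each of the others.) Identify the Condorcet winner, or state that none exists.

Plan E

Check each pair by majority over 25 ballots:
Plan B vs Option II: Plan B is ranked higher on 4+3 = 7 ballots, Option II on 18. Option II wins 18–7.
Plan B vs Plan C: 4+5+3 = 12 for Plan B, 13 for Plan C — Plan C by 13–12.
Plan B vs Plan E: 1+5 = 6 for Plan B, 19 for Plan E — Plan E by 19–6.
Plan B vs Proposal Blue: Plan B is ranked higher on 4+1+5+3 = 13 ballots, Proposal Blue on 12. Plan B wins 13–12.
Plan B vs Plan A: 12 to 13, Plan A.
Option II vs Plan C: Option II preferred on 4+4+8+5+3 = 24 ballots; Option II wins 24–1.
Option II vs Plan E: 1+4+5 = 10 for Option II, 15 for Plan E — Plan E by 15–10.
Option II vs Proposal Blue: Option II preferred on 4+1+4+8+5+3 = 25 ballots; Option II wins 25–0.
Option II vs Plan A: 4+8+5 = 17 for Option II, 8 for Plan A — Option II by 17–8.
Plan C vs Plan E: Plan C preferred on 1+5 = 6 ballots; Plan E wins 19–6.
Plan C vs Proposal Blue: 4+1+8 = 13 for Plan C, 12 for Proposal Blue — Plan C by 13–12.
Plan C vs Plan A: Plan C is ranked higher on 4+8 = 12 ballots, Plan A on 13. Plan A wins 13–12.
Plan E vs Proposal Blue: 16 to 9, Plan E.
Plan E vs Plan A: 4+8+3 = 15 for Plan E, 10 for Plan A — Plan E by 15–10.
Proposal Blue vs Plan A: 4+5 = 9 for Proposal Blue, 16 for Plan A — Plan A by 16–9.
Plan E wins every pairwise contest, so Plan E is the Condorcet winner.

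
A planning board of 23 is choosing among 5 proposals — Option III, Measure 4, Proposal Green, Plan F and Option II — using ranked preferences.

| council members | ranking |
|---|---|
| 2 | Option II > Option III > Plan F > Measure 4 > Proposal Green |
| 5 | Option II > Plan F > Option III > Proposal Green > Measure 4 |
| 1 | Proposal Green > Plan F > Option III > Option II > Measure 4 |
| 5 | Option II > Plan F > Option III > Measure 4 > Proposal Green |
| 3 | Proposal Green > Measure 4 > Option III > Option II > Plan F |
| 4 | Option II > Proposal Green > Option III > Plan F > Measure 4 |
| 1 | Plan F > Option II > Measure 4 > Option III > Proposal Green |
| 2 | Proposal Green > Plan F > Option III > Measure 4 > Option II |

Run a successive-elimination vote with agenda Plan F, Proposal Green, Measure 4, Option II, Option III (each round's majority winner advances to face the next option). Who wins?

Round 1: Plan F vs Proposal Green — 13–10, Plan F advances.
Round 2: Plan F vs Measure 4 — 20–3, Plan F advances.
Round 3: Plan F vs Option II — 4–19, Option II advances.
Round 4: Option II vs Option III — 17–6, Option II advances.
Option II survives the agenda.

Option II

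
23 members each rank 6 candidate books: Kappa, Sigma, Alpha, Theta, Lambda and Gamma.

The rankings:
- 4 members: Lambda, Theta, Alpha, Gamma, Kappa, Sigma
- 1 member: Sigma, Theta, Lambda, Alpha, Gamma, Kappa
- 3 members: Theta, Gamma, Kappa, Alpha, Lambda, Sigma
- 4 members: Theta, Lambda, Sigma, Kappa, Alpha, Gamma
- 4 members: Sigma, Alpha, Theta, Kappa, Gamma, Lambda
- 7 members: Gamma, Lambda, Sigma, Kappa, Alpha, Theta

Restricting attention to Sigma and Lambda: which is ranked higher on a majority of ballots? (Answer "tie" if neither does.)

Lambda

Ballots ranking Sigma above Lambda: 1 + 4 = 5.
Ballots ranking Lambda above Sigma: 23 − 5 = 18.
Lambda wins the head-to-head 18–5.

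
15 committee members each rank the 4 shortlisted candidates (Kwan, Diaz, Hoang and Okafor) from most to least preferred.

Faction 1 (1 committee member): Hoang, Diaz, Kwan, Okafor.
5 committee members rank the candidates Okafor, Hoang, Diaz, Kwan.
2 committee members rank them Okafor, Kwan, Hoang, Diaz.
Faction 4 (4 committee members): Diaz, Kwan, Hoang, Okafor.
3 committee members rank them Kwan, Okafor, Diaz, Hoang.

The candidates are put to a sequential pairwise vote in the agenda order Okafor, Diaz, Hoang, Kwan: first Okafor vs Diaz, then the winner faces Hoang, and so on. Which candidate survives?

Round 1: Okafor vs Diaz — 10–5, Okafor advances.
Round 2: Okafor vs Hoang — 10–5, Okafor advances.
Round 3: Okafor vs Kwan — 7–8, Kwan advances.
Kwan survives the agenda.

Kwan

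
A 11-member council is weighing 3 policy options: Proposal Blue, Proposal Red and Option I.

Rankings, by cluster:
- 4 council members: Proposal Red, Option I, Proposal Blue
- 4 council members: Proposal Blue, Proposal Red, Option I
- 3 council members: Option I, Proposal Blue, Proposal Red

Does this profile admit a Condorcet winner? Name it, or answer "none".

Check each pair by majority over 11 ballots:
Proposal Blue vs Proposal Red: 7 to 4, Proposal Blue.
Proposal Blue vs Option I: Proposal Blue preferred on 4 ballots; Option I wins 7–4.
Proposal Red vs Option I: Proposal Red wins 8–3.
Every option loses at least once (Proposal Blue loses to Option I; Proposal Red loses to Proposal Blue; Option I loses to Proposal Red). The majority relation contains the cycle Proposal Blue beats Proposal Red beats Option I beats Proposal Blue, so there is no Condorcet winner.

none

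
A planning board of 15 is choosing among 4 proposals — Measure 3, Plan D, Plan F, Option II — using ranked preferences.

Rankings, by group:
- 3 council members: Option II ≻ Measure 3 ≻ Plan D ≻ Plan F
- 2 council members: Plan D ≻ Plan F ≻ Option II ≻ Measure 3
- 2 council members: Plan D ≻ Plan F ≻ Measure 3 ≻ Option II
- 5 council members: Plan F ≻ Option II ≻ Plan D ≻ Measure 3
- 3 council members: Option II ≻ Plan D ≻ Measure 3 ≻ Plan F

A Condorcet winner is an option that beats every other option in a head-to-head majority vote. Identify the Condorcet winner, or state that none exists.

none

Head-to-head results (15 council members):
Measure 3 vs Plan D: Measure 3 preferred on 3 ballots; Plan D wins 12–3.
Measure 3 vs Plan F: Measure 3 preferred on 3+3 = 6 ballots; Plan F wins 9–6.
Measure 3 vs Option II: 2 for Measure 3, 13 for Option II — Option II by 13–2.
Plan D vs Plan F: 10 to 5, Plan D.
Plan D vs Option II: 4 to 11, Option II.
Plan F vs Option II: Plan F preferred on 2+2+5 = 9 ballots; Plan F wins 9–6.
Every option loses at least once (Measure 3 loses to Plan D; Plan D loses to Option II; Plan F loses to Plan D; Option II loses to Plan F). The majority relation contains the cycle Plan D > Plan F > Option II > Plan D, so there is no Condorcet winner.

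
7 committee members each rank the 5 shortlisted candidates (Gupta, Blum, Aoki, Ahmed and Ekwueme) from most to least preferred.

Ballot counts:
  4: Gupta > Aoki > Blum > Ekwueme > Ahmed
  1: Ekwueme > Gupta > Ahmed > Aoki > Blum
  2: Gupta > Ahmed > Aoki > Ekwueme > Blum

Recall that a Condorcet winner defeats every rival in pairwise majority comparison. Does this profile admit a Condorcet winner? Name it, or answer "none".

Gupta

Pairwise majorities:
Gupta vs Blum: Gupta, 7–0.
Gupta vs Aoki: Gupta wins 7–0.
Gupta vs Ahmed: Gupta, 7–0.
Gupta–Ekwueme: Gupta 6–1.
Blum vs Aoki: Aoki, 7–0.
Blum vs Ahmed: Blum, 4–3.
Blum vs Ekwueme: Blum, 4–3.
Aoki vs Ahmed: Aoki, 4–3.
Aoki–Ekwueme: Aoki 6–1.
Ahmed vs Ekwueme: Ekwueme wins 5–2.
Gupta beats each of Blum, Aoki, Ahmed, Ekwueme — Gupta is the Condorcet winner.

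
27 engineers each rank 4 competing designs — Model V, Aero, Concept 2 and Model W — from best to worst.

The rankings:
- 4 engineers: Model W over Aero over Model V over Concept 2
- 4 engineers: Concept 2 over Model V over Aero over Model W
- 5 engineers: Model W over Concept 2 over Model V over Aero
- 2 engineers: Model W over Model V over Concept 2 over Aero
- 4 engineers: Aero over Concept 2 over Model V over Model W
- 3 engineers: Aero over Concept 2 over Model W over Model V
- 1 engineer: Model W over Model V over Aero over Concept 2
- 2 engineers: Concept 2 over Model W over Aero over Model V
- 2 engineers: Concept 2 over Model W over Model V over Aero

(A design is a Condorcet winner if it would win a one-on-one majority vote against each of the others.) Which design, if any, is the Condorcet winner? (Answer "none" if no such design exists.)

Check each pair by majority over 27 ballots:
Model V vs Aero: 14 to 13, Model V.
Model V vs Concept 2: Model V is ranked higher on 4+2+1 = 7 ballots, Concept 2 on 20. Concept 2 wins 20–7.
Model V vs Model W: 8 to 19, Model W.
Aero vs Concept 2: Aero preferred on 4+4+3+1 = 12 ballots; Concept 2 wins 15–12.
Aero vs Model W: Aero preferred on 4+4+3 = 11 ballots; Model W wins 16–11.
Concept 2 vs Model W: 4+4+3+2+2 = 15 for Concept 2, 12 for Model W — Concept 2 by 15–12.
Only Concept 2 has no losses; Concept 2 is the Condorcet winner.

Concept 2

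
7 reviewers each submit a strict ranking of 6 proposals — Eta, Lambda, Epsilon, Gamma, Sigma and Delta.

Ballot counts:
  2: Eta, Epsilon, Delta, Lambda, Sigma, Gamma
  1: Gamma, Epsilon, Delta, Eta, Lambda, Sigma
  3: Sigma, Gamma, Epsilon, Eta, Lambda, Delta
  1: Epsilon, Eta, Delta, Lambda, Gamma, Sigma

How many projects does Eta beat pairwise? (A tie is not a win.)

Eta against each rival (7 reviewers):
Eta–Lambda: Eta 7–0.
Eta vs Epsilon: Eta is ranked higher on 2 ballots, Epsilon on 5. Epsilon wins 5–2.
Eta vs Gamma: 3 to 4, Gamma.
Eta vs Sigma: 4 to 3, Eta.
Eta–Delta: Eta 6–1.
Eta beats Lambda, Sigma, Delta; loses to Epsilon, Gamma — 3 pairwise wins.

3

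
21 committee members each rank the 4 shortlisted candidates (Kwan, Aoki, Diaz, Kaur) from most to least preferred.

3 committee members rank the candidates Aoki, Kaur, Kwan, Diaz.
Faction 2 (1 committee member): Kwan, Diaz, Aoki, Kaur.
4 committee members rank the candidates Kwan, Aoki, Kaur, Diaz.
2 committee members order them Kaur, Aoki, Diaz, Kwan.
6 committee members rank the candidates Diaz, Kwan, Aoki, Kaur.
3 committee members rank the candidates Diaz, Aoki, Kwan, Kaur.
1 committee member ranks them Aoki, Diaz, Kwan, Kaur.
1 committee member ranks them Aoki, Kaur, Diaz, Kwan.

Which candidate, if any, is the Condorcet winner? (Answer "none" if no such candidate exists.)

none

Head-to-head results (21 committee members):
Kwan vs Aoki: Kwan, 11–10.
Kwan vs Diaz: Diaz wins 13–8.
Kwan vs Kaur: Kwan, 15–6.
Aoki–Diaz: Aoki 11–10.
Aoki vs Kaur: Aoki, 19–2.
Diaz vs Kaur: Diaz, 11–10.
Each candidate drops at least one matchup (Kwan loses to Diaz; Aoki loses to Kwan; Diaz loses to Aoki; Kaur loses to Kwan); the cycle Kwan → Aoki → Diaz → Kwan rules out a Condorcet winner.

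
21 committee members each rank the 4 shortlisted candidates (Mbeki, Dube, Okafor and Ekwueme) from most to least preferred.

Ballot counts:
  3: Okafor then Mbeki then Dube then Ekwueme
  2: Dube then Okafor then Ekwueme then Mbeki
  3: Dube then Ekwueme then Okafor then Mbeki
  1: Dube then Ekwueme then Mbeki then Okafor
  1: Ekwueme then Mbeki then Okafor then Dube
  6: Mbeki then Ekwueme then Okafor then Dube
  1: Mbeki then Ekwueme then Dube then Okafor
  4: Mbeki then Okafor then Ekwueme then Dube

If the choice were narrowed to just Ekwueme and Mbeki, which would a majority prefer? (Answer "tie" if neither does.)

Mbeki

Ballots ranking Ekwueme above Mbeki: 2 + 3 + 1 + 1 = 7.
Ballots ranking Mbeki above Ekwueme: 21 − 7 = 14.
Mbeki wins the head-to-head 14–7.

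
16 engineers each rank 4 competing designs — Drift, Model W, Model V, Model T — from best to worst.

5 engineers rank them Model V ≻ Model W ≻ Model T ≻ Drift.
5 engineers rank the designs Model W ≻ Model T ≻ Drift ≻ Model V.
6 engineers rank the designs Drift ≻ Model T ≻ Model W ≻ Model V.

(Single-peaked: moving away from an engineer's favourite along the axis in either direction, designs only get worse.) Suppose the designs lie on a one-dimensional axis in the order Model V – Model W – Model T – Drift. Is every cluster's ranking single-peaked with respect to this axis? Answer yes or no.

Axis positions: Model V=1, Model W=2, Model T=3, Drift=4.
Cluster 1 (peak Model V at position 1): ranking walks positions 1-2-3-4, expanding outward from the peak — single-peaked.
Cluster 2 (peak Model W at position 2): ranking walks positions 2-3-4-1, expanding outward from the peak — single-peaked.
Cluster 3 (peak Drift at position 4): ranking walks positions 4-3-2-1, expanding outward from the peak — single-peaked.
Every ranking is single-peaked on this axis.

yes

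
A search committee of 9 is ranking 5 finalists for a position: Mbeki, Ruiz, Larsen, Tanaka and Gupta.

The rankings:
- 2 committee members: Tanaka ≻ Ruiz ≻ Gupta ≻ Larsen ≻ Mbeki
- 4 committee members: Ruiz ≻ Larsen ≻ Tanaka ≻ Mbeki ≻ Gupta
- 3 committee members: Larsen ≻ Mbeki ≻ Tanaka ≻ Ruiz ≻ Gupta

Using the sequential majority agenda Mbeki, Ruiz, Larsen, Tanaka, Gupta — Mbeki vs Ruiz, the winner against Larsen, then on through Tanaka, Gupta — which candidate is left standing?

Round 1: Mbeki vs Ruiz — 3–6, Ruiz advances.
Round 2: Ruiz vs Larsen — 6–3, Ruiz advances.
Round 3: Ruiz vs Tanaka — 4–5, Tanaka advances.
Round 4: Tanaka vs Gupta — 9–0, Tanaka advances.
The agenda winner is Tanaka.

Tanaka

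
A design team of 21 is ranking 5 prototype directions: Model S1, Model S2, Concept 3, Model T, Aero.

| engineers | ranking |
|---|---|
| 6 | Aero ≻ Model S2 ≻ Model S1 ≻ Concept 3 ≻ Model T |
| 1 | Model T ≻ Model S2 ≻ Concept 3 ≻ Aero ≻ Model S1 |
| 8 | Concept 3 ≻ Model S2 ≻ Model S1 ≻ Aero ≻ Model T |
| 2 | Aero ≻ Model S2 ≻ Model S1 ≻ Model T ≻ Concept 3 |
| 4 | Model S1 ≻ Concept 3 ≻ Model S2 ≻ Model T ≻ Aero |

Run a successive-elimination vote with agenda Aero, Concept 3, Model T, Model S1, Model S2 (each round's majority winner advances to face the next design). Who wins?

Model S2

Round 1: Aero vs Concept 3 — 8–13, Concept 3 advances.
Round 2: Concept 3 vs Model T — 18–3, Concept 3 advances.
Round 3: Concept 3 vs Model S1 — 9–12, Model S1 advances.
Round 4: Model S1 vs Model S2 — 4–17, Model S2 advances.
The agenda winner is Model S2.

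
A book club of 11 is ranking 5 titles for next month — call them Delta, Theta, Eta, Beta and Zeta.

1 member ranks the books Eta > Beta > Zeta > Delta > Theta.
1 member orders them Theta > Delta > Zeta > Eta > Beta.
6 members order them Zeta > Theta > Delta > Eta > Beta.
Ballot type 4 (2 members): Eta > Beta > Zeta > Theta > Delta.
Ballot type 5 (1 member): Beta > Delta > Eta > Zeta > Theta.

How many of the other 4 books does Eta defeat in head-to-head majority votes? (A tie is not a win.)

Eta against each rival (11 members):
Eta vs Delta: Eta preferred on 1+2 = 3 ballots; Delta wins 8–3.
Eta vs Theta: Eta is ranked higher on 1+2+1 = 4 ballots, Theta on 7. Theta wins 7–4.
Eta vs Beta: Eta, 10–1.
Eta vs Zeta: Eta is ranked higher on 1+2+1 = 4 ballots, Zeta on 7. Zeta wins 7–4.
Eta beats Beta; loses to Delta, Theta, Zeta — 1 pairwise win.

1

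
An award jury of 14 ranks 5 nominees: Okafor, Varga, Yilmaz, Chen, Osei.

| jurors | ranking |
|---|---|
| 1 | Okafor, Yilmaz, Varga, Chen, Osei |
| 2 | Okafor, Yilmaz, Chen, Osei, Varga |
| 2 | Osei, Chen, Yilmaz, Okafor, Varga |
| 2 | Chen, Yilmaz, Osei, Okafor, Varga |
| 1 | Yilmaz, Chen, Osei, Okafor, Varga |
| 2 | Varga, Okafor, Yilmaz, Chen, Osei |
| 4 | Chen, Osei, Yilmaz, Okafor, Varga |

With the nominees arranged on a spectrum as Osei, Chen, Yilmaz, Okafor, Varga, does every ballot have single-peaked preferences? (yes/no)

yes

Axis positions: Osei=1, Chen=2, Yilmaz=3, Okafor=4, Varga=5.
Group 1 (peak Okafor at position 4): ranking walks positions 4-3-5-2-1, expanding outward from the peak — single-peaked.
Group 2 (peak Okafor at position 4): ranking walks positions 4-3-2-1-5, expanding outward from the peak — single-peaked.
Group 3 (peak Osei at position 1): ranking walks positions 1-2-3-4-5, expanding outward from the peak — single-peaked.
Group 4 (peak Chen at position 2): ranking walks positions 2-3-1-4-5, expanding outward from the peak — single-peaked.
Group 5 (peak Yilmaz at position 3): ranking walks positions 3-2-1-4-5, expanding outward from the peak — single-peaked.
Group 6 (peak Varga at position 5): ranking walks positions 5-4-3-2-1, expanding outward from the peak — single-peaked.
Group 7 (peak Chen at position 2): ranking walks positions 2-1-3-4-5, expanding outward from the peak — single-peaked.
Every ranking is single-peaked on this axis.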